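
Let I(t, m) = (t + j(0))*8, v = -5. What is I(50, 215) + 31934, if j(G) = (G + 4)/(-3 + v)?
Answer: 32330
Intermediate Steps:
j(G) = -½ - G/8 (j(G) = (G + 4)/(-3 - 5) = (4 + G)/(-8) = (4 + G)*(-⅛) = -½ - G/8)
I(t, m) = -4 + 8*t (I(t, m) = (t + (-½ - ⅛*0))*8 = (t + (-½ + 0))*8 = (t - ½)*8 = (-½ + t)*8 = -4 + 8*t)
I(50, 215) + 31934 = (-4 + 8*50) + 31934 = (-4 + 400) + 31934 = 396 + 31934 = 32330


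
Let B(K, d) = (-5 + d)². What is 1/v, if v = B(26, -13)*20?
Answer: 1/6480 ≈ 0.00015432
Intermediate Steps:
v = 6480 (v = (-5 - 13)²*20 = (-18)²*20 = 324*20 = 6480)
1/v = 1/6480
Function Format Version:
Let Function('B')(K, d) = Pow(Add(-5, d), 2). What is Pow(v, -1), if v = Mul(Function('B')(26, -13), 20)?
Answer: Rational(1, 6480) ≈ 0.00015432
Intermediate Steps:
v = 6480 (v = Mul(Pow(Add(-5, -13), 2), 20) = Mul(Pow(-18, 2), 20) = Mul(324, 20) = 6480)
Pow(v, -1) = Pow(6480, -1) = Rational(1, 6480)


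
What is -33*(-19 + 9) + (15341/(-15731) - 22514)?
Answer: -348991845/15731 ≈ -22185.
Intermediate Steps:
-33*(-19 + 9) + (15341/(-15731) - 22514) = -33*(-10) + (15341*(-1/15731) - 22514) = 330 + (-15341/15731 - 22514) = 330 - 354183075/15731 = -348991845/15731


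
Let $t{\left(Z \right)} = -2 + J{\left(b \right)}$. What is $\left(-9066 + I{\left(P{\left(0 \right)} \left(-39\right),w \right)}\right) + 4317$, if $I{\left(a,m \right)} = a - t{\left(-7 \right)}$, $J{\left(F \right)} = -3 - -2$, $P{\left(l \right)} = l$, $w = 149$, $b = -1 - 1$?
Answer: $-4746$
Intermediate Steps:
$b = -2$
$J{\left(F \right)} = -1$ ($J{\left(F \right)} = -3 + 2 = -1$)
$t{\left(Z \right)} = -3$ ($t{\left(Z \right)} = -2 - 1 = -3$)
$I{\left(a,m \right)} = 3 + a$ ($I{\left(a,m \right)} = a - -3 = a + 3 = 3 + a$)
$\left(-9066 + I{\left(P{\left(0 \right)} \left(-39\right),w \right)}\right) + 4317 = \left(-9066 + \left(3 + 0 \left(-39\right)\right)\right) + 4317 = \left(-9066 + \left(3 + 0\right)\right) + 4317 = \left(-9066 + 3\right) + 4317 = -9063 + 4317 = -4746$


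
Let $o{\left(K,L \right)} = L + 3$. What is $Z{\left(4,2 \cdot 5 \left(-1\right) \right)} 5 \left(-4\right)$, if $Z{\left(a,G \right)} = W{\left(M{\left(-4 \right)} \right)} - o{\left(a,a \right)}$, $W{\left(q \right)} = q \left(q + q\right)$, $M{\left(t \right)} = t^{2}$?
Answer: $-10100$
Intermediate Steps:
$W{\left(q \right)} = 2 q^{2}$ ($W{\left(q \right)} = q 2 q = 2 q^{2}$)
$o{\left(K,L \right)} = 3 + L$
$Z{\left(a,G \right)} = 509 - a$ ($Z{\left(a,G \right)} = 2 \left(\left(-4\right)^{2}\right)^{2} - \left(3 + a\right) = 2 \cdot 16^{2} - \left(3 + a\right) = 2 \cdot 256 - \left(3 + a\right) = 512 - \left(3 + a\right) = 509 - a$)
$Z{\left(4,2 \cdot 5 \left(-1\right) \right)} 5 \left(-4\right) = \left(509 - 4\right) 5 \left(-4\right) = \left(509 - 4\right) \left(-20\right) = 505 \left(-20\right) = -10100$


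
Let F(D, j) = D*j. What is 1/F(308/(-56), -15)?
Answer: 2/165 ≈ 0.012121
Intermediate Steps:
1/F(308/(-56), -15) = 1/((308/(-56))*(-15)) = 1/((308*(-1/56))*(-15)) = 1/(-11/2*(-15)) = 1/(165/2) = 2/165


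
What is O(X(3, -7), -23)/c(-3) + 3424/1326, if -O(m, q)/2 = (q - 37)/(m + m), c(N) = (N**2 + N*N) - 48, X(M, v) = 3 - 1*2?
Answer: 386/663 ≈ 0.58220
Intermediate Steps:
X(M, v) = 1 (X(M, v) = 3 - 2 = 1)
c(N) = -48 + 2*N**2 (c(N) = (N**2 + N**2) - 48 = 2*N**2 - 48 = -48 + 2*N**2)
O(m, q) = -(-37 + q)/m (O(m, q) = -2*(q - 37)/(m + m) = -2*(-37 + q)/(2*m) = -2*(-37 + q)*1/(2*m) = -(-37 + q)/m)
O(X(3, -7), -23)/c(-3) + 3424/1326 = ((37 - 1*(-23))/1)/(-48 + 2*(-3)**2) + 3424/1326 = (1*(37 + 23))/(-48 + 2*9) + 3424*(1/1326) = (1*60)/(-48 + 18) + 1712/663 = 60/(-30) + 1712/663 = 60*(-1/30) + 1712/663 = -2 + 1712/663 = 386/663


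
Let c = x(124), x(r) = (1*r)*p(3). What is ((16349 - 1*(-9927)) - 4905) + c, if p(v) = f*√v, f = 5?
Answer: 21371 + 620*√3 ≈ 22445.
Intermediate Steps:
p(v) = 5*√v
x(r) = 5*r*√3 (x(r) = (1*r)*(5*√3) = r*(5*√3) = 5*r*√3)
c = 620*√3 (c = 5*124*√3 = 620*√3 ≈ 1073.9)
((16349 - 1*(-9927)) - 4905) + c = ((16349 - 1*(-9927)) - 4905) + 620*√3 = ((16349 + 9927) - 4905) + 620*√3 = (26276 - 4905) + 620*√3 = 21371 + 620*√3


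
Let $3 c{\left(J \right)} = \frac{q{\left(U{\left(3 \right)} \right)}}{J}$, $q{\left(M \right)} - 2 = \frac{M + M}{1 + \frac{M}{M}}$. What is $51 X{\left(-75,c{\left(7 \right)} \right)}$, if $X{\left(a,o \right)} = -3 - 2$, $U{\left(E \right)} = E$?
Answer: $-255$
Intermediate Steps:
$q{\left(M \right)} = 2 + M$ ($q{\left(M \right)} = 2 + \frac{M + M}{1 + \frac{M}{M}} = 2 + \frac{2 M}{1 + 1} = 2 + \frac{2 M}{2} = 2 + 2 M \frac{1}{2} = 2 + M$)
$c{\left(J \right)} = \frac{5}{3 J}$ ($c{\left(J \right)} = \frac{\left(2 + 3\right) \frac{1}{J}}{3} = \frac{5 \frac{1}{J}}{3} = \frac{5}{3 J}$)
$X{\left(a,o \right)} = -5$ ($X{\left(a,o \right)} = -3 - 2 = -5$)
$51 X{\left(-75,c{\left(7 \right)} \right)} = 51 \left(-5\right) = -255$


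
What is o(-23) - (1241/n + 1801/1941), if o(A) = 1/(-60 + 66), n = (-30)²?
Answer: -1246177/582300 ≈ -2.1401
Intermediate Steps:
n = 900
o(A) = ⅙ (o(A) = 1/6 = ⅙)
o(-23) - (1241/n + 1801/1941) = ⅙ - (1241/900 + 1801/1941) = ⅙ - 1*1343227/582300 = ⅙ - 1343227/582300 = -1246177/582300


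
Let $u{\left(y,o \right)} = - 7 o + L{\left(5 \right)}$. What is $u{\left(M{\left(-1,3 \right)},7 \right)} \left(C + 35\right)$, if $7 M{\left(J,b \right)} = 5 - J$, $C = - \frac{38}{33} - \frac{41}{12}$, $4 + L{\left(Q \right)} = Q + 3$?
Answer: $- \frac{60255}{44} \approx -1369.4$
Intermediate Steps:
$L{\left(Q \right)} = -1 + Q$ ($L{\left(Q \right)} = -4 + \left(Q + 3\right) = -4 + \left(3 + Q\right) = -1 + Q$)
$C = - \frac{201}{44}$ ($C = \left(-38\right) \frac{1}{33} - \frac{41}{12} = - \frac{38}{33} - \frac{41}{12} = - \frac{201}{44} \approx -4.5682$)
$M{\left(J,b \right)} = \frac{5}{7} - \frac{J}{7}$ ($M{\left(J,b \right)} = \frac{5 - J}{7} = \frac{5}{7} - \frac{J}{7}$)
$u{\left(y,o \right)} = 4 - 7 o$ ($u{\left(y,o \right)} = - 7 o + \left(-1 + 5\right) = - 7 o + 4 = 4 - 7 o$)
$u{\left(M{\left(-1,3 \right)},7 \right)} \left(C + 35\right) = \left(4 - 49\right) \left(- \frac{201}{44} + 35\right) = \left(4 - 49\right) \frac{1339}{44} = \left(-45\right) \frac{1339}{44} = - \frac{60255}{44}$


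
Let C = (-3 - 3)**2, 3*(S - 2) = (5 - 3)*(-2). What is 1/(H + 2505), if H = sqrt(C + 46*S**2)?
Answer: 22545/56474717 - 6*sqrt(127)/56474717 ≈ 0.00039801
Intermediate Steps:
S = 2/3 (S = 2 + ((5 - 3)*(-2))/3 = 2 + (2*(-2))/3 = 2 + (1/3)*(-4) = 2 - 4/3 = 2/3 ≈ 0.66667)
C = 36 (C = (-6)**2 = 36)
H = 2*sqrt(127)/3 (H = sqrt(36 + 46*(2/3)**2) = sqrt(36 + 46*(4/9)) = sqrt(36 + 184/9) = sqrt(508/9) = 2*sqrt(127)/3 ≈ 7.5130)
1/(H + 2505) = 1/(2*sqrt(127)/3 + 2505) = 1/(2505 + 2*sqrt(127)/3)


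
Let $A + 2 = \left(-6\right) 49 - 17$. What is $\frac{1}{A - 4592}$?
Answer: $- \frac{1}{4905} \approx -0.00020387$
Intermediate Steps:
$A = -313$ ($A = -2 - 311 = -313$)
$\frac{1}{A - 4592} = \frac{1}{-313 - 4592} = \frac{1}{-4905} = - \frac{1}{4905}$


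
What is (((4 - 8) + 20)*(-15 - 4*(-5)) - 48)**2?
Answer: 1024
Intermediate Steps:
(((4 - 8) + 20)*(-15 - 4*(-5)) - 48)**2 = ((-4 + 20)*(-15 + 20) - 48)**2 = (16*5 - 48)**2 = (80 - 48)**2 = 32**2 = 1024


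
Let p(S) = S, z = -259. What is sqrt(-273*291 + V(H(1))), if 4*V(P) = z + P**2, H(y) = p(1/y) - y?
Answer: I*sqrt(318031)/2 ≈ 281.97*I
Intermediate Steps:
H(y) = 1/y - y
V(P) = -259/4 + P**2/4 (V(P) = (-259 + P**2)/4 = -259/4 + P**2/4)
sqrt(-273*291 + V(H(1))) = sqrt(-273*291 + (-259/4 + (1/1 - 1*1)**2/4)) = sqrt(-79443 + (-259/4 + (1 - 1)**2/4)) = sqrt(-79443 + (-259/4 + (1/4)*0**2)) = sqrt(-79443 + (-259/4 + (1/4)*0)) = sqrt(-79443 + (-259/4 + 0)) = sqrt(-79443 - 259/4) = sqrt(-318031/4) = I*sqrt(318031)/2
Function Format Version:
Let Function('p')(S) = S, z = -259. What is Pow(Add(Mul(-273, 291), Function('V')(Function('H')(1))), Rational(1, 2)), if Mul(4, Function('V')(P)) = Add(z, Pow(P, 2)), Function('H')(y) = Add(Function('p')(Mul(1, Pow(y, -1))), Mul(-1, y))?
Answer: Mul(Rational(1, 2), I, Pow(318031, Rational(1, 2))) ≈ Mul(281.97, I)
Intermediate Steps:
Function('H')(y) = Add(Pow(y, -1), Mul(-1, y)) (Function('H')(y) = Add(Mul(1, Pow(y, -1)), Mul(-1, y)) = Add(Pow(y, -1), Mul(-1, y)))
Function('V')(P) = Add(Rational(-259, 4), Mul(Rational(1, 4), Pow(P, 2))) (Function('V')(P) = Mul(Rational(1, 4), Add(-259, Pow(P, 2))) = Add(Rational(-259, 4), Mul(Rational(1, 4), Pow(P, 2))))
Pow(Add(Mul(-273, 291), Function('V')(Function('H')(1))), Rational(1, 2)) = Pow(Add(Mul(-273, 291), Add(Rational(-259, 4), Mul(Rational(1, 4), Pow(Add(Pow(1, -1), Mul(-1, 1)), 2)))), Rational(1, 2)) = Pow(Add(-79443, Add(Rational(-259, 4), Mul(Rational(1, 4), Pow(Add(1, -1), 2)))), Rational(1, 2)) = Pow(Add(-79443, Add(Rational(-259, 4), Mul(Rational(1, 4), Pow(0, 2)))), Rational(1, 2)) = Pow(Add(-79443, Add(Rational(-259, 4), Mul(Rational(1, 4), 0))), Rational(1, 2)) = Pow(Add(-79443, Add(Rational(-259, 4), 0)), Rational(1, 2)) = Pow(Add(-79443, Rational(-259, 4)), Rational(1, 2)) = Pow(Rational(-318031, 4), Rational(1, 2)) = Mul(Rational(1, 2), I, Pow(318031, Rational(1, 2)))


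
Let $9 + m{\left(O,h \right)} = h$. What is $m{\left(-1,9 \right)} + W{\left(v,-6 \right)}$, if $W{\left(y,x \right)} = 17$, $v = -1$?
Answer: $17$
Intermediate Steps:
$m{\left(O,h \right)} = -9 + h$
$m{\left(-1,9 \right)} + W{\left(v,-6 \right)} = \left(-9 + 9\right) + 17 = 0 + 17 = 17$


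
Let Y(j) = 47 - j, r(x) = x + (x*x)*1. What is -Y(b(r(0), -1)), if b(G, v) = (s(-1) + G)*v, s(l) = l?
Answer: -46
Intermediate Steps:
r(x) = x + x² (r(x) = x + x²*1 = x + x²)
b(G, v) = v*(-1 + G) (b(G, v) = (-1 + G)*v = v*(-1 + G))
-Y(b(r(0), -1)) = -(47 - (-1)*(-1 + 0*(1 + 0))) = -(47 - (-1)*(-1 + 0*1)) = -(47 - (-1)*(-1 + 0)) = -(47 - (-1)*(-1)) = -(47 - 1*1) = -(47 - 1) = -1*46 = -46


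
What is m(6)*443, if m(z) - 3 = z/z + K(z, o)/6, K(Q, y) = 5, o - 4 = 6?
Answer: 12847/6 ≈ 2141.2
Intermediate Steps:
o = 10 (o = 4 + 6 = 10)
m(z) = 29/6 (m(z) = 3 + (z/z + 5/6) = 3 + (1 + 5*(⅙)) = 3 + (1 + ⅚) = 3 + 11/6 = 29/6)
m(6)*443 = (29/6)*443 = 12847/6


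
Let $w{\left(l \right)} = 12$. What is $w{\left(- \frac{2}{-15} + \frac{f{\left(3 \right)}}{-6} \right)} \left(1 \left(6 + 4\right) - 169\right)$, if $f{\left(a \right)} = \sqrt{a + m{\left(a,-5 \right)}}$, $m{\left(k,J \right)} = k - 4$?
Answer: $-1908$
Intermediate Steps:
$m{\left(k,J \right)} = -4 + k$ ($m{\left(k,J \right)} = k - 4 = -4 + k$)
$f{\left(a \right)} = \sqrt{-4 + 2 a}$ ($f{\left(a \right)} = \sqrt{a + \left(-4 + a\right)} = \sqrt{-4 + 2 a}$)
$w{\left(- \frac{2}{-15} + \frac{f{\left(3 \right)}}{-6} \right)} \left(1 \left(6 + 4\right) - 169\right) = 12 \left(1 \left(6 + 4\right) - 169\right) = 12 \left(1 \cdot 10 - 169\right) = 12 \left(10 - 169\right) = 12 \left(-159\right) = -1908$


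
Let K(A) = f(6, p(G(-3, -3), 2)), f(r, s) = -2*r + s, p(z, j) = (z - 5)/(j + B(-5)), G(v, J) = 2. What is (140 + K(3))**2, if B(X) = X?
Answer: 16641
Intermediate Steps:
p(z, j) = (-5 + z)/(-5 + j) (p(z, j) = (z - 5)/(j - 5) = (-5 + z)/(-5 + j))
f(r, s) = s - 2*r
K(A) = -11 (K(A) = (-5 + 2)/(-5 + 2) - 2*6 = -3/(-3) - 12 = -1/3*(-3) - 12 = 1 - 12 = -11)
(140 + K(3))**2 = (140 - 11)**2 = 129**2 = 16641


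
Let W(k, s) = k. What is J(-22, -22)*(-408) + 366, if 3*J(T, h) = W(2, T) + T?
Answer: 3086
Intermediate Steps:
J(T, h) = 2/3 + T/3 (J(T, h) = (2 + T)/3 = 2/3 + T/3)
J(-22, -22)*(-408) + 366 = (2/3 + (1/3)*(-22))*(-408) + 366 = (2/3 - 22/3)*(-408) + 366 = -20/3*(-408) + 366 = 2720 + 366 = 3086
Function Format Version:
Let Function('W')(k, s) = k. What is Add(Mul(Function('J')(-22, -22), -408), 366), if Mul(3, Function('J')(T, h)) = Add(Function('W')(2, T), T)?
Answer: 3086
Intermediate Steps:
Function('J')(T, h) = Add(Rational(2, 3), Mul(Rational(1, 3), T)) (Function('J')(T, h) = Mul(Rational(1, 3), Add(2, T)) = Add(Rational(2, 3), Mul(Rational(1, 3), T)))
Add(Mul(Function('J')(-22, -22), -408), 366) = Add(Mul(Add(Rational(2, 3), Mul(Rational(1, 3), -22)), -408), 366) = Add(Mul(Add(Rational(2, 3), Rational(-22, 3)), -408), 366) = Add(Mul(Rational(-20, 3), -408), 366) = Add(2720, 366) = 3086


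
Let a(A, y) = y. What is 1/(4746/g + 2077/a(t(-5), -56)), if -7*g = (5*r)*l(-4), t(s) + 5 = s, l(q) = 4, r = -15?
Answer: 1400/103111 ≈ 0.013578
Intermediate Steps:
t(s) = -5 + s
g = 300/7 (g = -5*(-15)*4/7 = -(-75)*4/7 = -1/7*(-300) = 300/7 ≈ 42.857)
1/(4746/g + 2077/a(t(-5), -56)) = 1/(4746/(300/7) + 2077/(-56)) = 1/(4746*(7/300) + 2077*(-1/56)) = 1/(5537/50 - 2077/56) = 1/(103111/1400) = 1400/103111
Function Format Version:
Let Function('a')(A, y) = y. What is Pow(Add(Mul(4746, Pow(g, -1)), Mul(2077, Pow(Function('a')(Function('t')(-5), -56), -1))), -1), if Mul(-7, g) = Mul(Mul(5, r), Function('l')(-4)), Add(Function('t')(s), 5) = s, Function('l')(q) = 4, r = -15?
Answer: Rational(1400, 103111) ≈ 0.013578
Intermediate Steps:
Function('t')(s) = Add(-5, s)
g = Rational(300, 7) (g = Mul(Rational(-1, 7), Mul(Mul(5, -15), 4)) = Mul(Rational(-1, 7), Mul(-75, 4)) = Mul(Rational(-1, 7), -300) = Rational(300, 7) ≈ 42.857)
Pow(Add(Mul(4746, Pow(g, -1)), Mul(2077, Pow(Function('a')(Function('t')(-5), -56), -1))), -1) = Pow(Add(Mul(4746, Pow(Rational(300, 7), -1)), Mul(2077, Pow(-56, -1))), -1) = Pow(Add(Mul(4746, Rational(7, 300)), Mul(2077, Rational(-1, 56))), -1) = Pow(Add(Rational(5537, 50), Rational(-2077, 56)), -1) = Pow(Rational(103111, 1400), -1) = Rational(1400, 103111)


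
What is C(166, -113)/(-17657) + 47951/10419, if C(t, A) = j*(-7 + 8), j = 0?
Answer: 47951/10419 ≈ 4.6023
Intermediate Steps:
C(t, A) = 0 (C(t, A) = 0*(-7 + 8) = 0*1 = 0)
C(166, -113)/(-17657) + 47951/10419 = 0/(-17657) + 47951/10419 = 0*(-1/17657) + 47951*(1/10419) = 0 + 47951/10419 = 47951/10419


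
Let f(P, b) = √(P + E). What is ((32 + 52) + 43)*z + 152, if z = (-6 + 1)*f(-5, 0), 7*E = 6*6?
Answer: 152 - 635*√7/7 ≈ -88.007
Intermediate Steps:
E = 36/7 (E = (6*6)/7 = (⅐)*36 = 36/7 ≈ 5.1429)
f(P, b) = √(36/7 + P) (f(P, b) = √(P + 36/7) = √(36/7 + P))
z = -5*√7/7 (z = (-6 + 1)*(√(252 + 49*(-5))/7) = -5*√(252 - 245)/7 = -5*√7/7 ≈ -1.8898)
((32 + 52) + 43)*z + 152 = ((32 + 52) + 43)*(-5*√7/7) + 152 = (84 + 43)*(-5*√7/7) + 152 = 127*(-5*√7/7) + 152 = -635*√7/7 + 152 = 152 - 635*√7/7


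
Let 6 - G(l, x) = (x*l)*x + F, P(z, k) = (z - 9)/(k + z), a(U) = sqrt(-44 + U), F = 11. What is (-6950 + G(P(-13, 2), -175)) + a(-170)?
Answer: -68205 + I*sqrt(214) ≈ -68205.0 + 14.629*I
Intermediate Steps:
P(z, k) = (-9 + z)/(k + z)
G(l, x) = -5 - l*x**2 (G(l, x) = 6 - ((x*l)*x + 11) = 6 - ((l*x)*x + 11) = 6 - (l*x**2 + 11) = 6 - (11 + l*x**2) = 6 + (-11 - l*x**2) = -5 - l*x**2)
(-6950 + G(P(-13, 2), -175)) + a(-170) = (-6950 + (-5 - 1*(-9 - 13)/(2 - 13)*(-175)**2)) + sqrt(-44 - 170) = (-6950 + (-5 - 1*-22/(-11)*30625)) + sqrt(-214) = (-6950 + (-5 - 1*(-1/11*(-22))*30625)) + I*sqrt(214) = (-6950 + (-5 - 1*2*30625)) + I*sqrt(214) = (-6950 + (-5 - 61250)) + I*sqrt(214) = (-6950 - 61255) + I*sqrt(214) = -68205 + I*sqrt(214)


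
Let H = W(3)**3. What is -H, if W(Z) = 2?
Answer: -8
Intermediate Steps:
H = 8 (H = 2**3 = 8)
-H = -1*8 = -8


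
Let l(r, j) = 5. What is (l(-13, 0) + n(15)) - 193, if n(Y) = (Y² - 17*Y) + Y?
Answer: -203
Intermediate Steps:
n(Y) = Y² - 16*Y
(l(-13, 0) + n(15)) - 193 = (5 + 15*(-16 + 15)) - 193 = (5 + 15*(-1)) - 193 = (5 - 15) - 193 = -10 - 193 = -203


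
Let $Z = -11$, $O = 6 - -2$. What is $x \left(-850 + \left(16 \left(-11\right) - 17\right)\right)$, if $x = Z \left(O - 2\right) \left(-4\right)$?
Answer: $-275352$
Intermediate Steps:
$O = 8$ ($O = 6 + 2 = 8$)
$x = 264$ ($x = - 11 \left(8 - 2\right) \left(-4\right) = \left(-11\right) 6 \left(-4\right) = \left(-66\right) \left(-4\right) = 264$)
$x \left(-850 + \left(16 \left(-11\right) - 17\right)\right) = 264 \left(-850 + \left(16 \left(-11\right) - 17\right)\right) = 264 \left(-850 - 193\right) = 264 \left(-1043\right) = -275352$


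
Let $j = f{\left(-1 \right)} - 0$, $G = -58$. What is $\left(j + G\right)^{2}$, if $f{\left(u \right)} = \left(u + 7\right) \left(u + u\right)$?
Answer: $4900$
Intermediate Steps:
$f{\left(u \right)} = 2 u \left(7 + u\right)$ ($f{\left(u \right)} = \left(7 + u\right) 2 u = 2 u \left(7 + u\right)$)
$j = -12$ ($j = 2 \left(-1\right) \left(7 - 1\right) - 0 = 2 \left(-1\right) 6 + 0 = -12 + 0 = -12$)
$\left(j + G\right)^{2} = \left(-12 - 58\right)^{2} = \left(-70\right)^{2} = 4900$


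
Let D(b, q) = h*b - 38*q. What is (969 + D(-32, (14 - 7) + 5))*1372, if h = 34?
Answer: -788900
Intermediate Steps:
D(b, q) = -38*q + 34*b (D(b, q) = 34*b - 38*q = -38*q + 34*b)
(969 + D(-32, (14 - 7) + 5))*1372 = (969 + (-38*((14 - 7) + 5) + 34*(-32)))*1372 = (969 + (-38*(7 + 5) - 1088))*1372 = (969 + (-38*12 - 1088))*1372 = (969 + (-456 - 1088))*1372 = (969 - 1544)*1372 = -575*1372 = -788900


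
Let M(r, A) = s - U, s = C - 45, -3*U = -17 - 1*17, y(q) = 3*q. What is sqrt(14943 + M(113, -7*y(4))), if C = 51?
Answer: sqrt(134439)/3 ≈ 122.22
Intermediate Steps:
U = 34/3 (U = -(-17 - 1*17)/3 = -(-17 - 17)/3 = -1/3*(-34) = 34/3 ≈ 11.333)
s = 6 (s = 51 - 45 = 6)
M(r, A) = -16/3 (M(r, A) = 6 - 1*34/3 = 6 - 34/3 = -16/3)
sqrt(14943 + M(113, -7*y(4))) = sqrt(14943 - 16/3) = sqrt(44813/3) = sqrt(134439)/3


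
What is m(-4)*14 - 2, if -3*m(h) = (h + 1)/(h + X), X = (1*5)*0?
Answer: -11/2 ≈ -5.5000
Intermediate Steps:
X = 0 (X = 5*0 = 0)
m(h) = -(1 + h)/(3*h) (m(h) = -(h + 1)/(3*(h + 0)) = -(1 + h)/(3*h))
m(-4)*14 - 2 = ((1/3)*(-1 - 1*(-4))/(-4))*14 - 2 = ((1/3)*(-1/4)*(-1 + 4))*14 - 2 = ((1/3)*(-1/4)*3)*14 - 2 = -1/4*14 - 2 = -7/2 - 2 = -11/2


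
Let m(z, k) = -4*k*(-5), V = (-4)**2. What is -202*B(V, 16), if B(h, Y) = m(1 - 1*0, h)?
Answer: -64640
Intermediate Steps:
V = 16
m(z, k) = 20*k
B(h, Y) = 20*h
-202*B(V, 16) = -4040*16 = -202*320 = -64640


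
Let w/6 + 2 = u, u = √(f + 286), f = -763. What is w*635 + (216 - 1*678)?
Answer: -8082 + 11430*I*√53 ≈ -8082.0 + 83212.0*I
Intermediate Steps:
u = 3*I*√53 (u = √(-763 + 286) = √(-477) = 3*I*√53 ≈ 21.84*I)
w = -12 + 18*I*√53 (w = -12 + 6*(3*I*√53) = -12 + 18*I*√53 ≈ -12.0 + 131.04*I)
w*635 + (216 - 1*678) = (-12 + 18*I*√53)*635 + (216 - 1*678) = (-7620 + 11430*I*√53) + (216 - 678) = (-7620 + 11430*I*√53) - 462 = -8082 + 11430*I*√53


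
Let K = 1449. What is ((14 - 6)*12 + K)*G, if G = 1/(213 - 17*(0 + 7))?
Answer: 1545/94 ≈ 16.436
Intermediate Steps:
G = 1/94 (G = 1/(213 - 17*7) = 1/(213 - 119) = 1/94 ≈ 0.010638)
((14 - 6)*12 + K)*G = ((14 - 6)*12 + 1449)*(1/94) = (8*12 + 1449)*(1/94) = (96 + 1449)*(1/94) = 1545*(1/94) = 1545/94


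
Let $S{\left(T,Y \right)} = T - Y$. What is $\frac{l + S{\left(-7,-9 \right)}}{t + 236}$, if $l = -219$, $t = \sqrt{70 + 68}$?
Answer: $- \frac{25606}{27779} + \frac{217 \sqrt{138}}{55558} \approx -0.87589$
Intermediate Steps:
$t = \sqrt{138} \approx 11.747$
$\frac{l + S{\left(-7,-9 \right)}}{t + 236} = \frac{-219 - -2}{\sqrt{138} + 236} = \frac{-219 + \left(-7 + 9\right)}{236 + \sqrt{138}} = \frac{-219 + 2}{236 + \sqrt{138}} = - \frac{217}{236 + \sqrt{138}}$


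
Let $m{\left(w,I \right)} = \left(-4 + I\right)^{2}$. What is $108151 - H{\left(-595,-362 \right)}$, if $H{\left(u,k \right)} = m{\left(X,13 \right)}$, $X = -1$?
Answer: $108070$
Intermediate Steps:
$H{\left(u,k \right)} = 81$ ($H{\left(u,k \right)} = \left(-4 + 13\right)^{2} = 9^{2} = 81$)
$108151 - H{\left(-595,-362 \right)} = 108151 - 81 = 108070$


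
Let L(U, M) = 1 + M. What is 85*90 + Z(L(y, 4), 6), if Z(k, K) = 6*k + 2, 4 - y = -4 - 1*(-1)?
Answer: 7682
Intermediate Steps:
y = 7 (y = 4 - (-4 - 1*(-1)) = 4 - (-4 + 1) = 4 - 1*(-3) = 4 + 3 = 7)
Z(k, K) = 2 + 6*k
85*90 + Z(L(y, 4), 6) = 85*90 + (2 + 6*(1 + 4)) = 7650 + (2 + 6*5) = 7650 + (2 + 30) = 7650 + 32 = 7682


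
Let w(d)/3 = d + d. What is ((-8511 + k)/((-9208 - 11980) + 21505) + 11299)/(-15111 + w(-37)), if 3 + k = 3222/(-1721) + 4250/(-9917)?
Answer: -60985503759409/82955957695077 ≈ -0.73516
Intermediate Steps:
k = -90468295/17067157 (k = -3 + (3222/(-1721) + 4250/(-9917)) = -3 + (3222*(-1/1721) + 4250*(-1/9917)) = -3 + (-3222/1721 - 4250/9917) = -3 - 39266824/17067157 = -90468295/17067157 ≈ -5.3007)
w(d) = 6*d (w(d) = 3*(d + d) = 3*(2*d) = 6*d)
((-8511 + k)/((-9208 - 11980) + 21505) + 11299)/(-15111 + w(-37)) = ((-8511 - 90468295/17067157)/((-9208 - 11980) + 21505) + 11299)/(-15111 + 6*(-37)) = (-145349041522/(17067157*(-21188 + 21505)) + 11299)/(-15111 - 222) = (-145349041522/17067157/317 + 11299)/(-15333) = (-145349041522/17067157*1/317 + 11299)*(-1/15333) = (-145349041522/5410288769 + 11299)*(-1/15333) = (60985503759409/5410288769)*(-1/15333) = -60985503759409/82955957695077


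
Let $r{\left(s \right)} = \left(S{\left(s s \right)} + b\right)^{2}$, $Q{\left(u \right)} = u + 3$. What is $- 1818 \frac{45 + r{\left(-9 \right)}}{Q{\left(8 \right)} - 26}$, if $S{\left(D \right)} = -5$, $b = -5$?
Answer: $17574$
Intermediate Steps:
$Q{\left(u \right)} = 3 + u$
$r{\left(s \right)} = 100$ ($r{\left(s \right)} = \left(-5 - 5\right)^{2} = \left(-10\right)^{2} = 100$)
$- 1818 \frac{45 + r{\left(-9 \right)}}{Q{\left(8 \right)} - 26} = - 1818 \frac{45 + 100}{\left(3 + 8\right) - 26} = - 1818 \frac{145}{11 - 26} = - 1818 \frac{145}{-15} = - 1818 \cdot 145 \left(- \frac{1}{15}\right) = \left(-1818\right) \left(- \frac{29}{3}\right) = 17574$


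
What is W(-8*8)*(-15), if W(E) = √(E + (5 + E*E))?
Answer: -15*√4037 ≈ -953.06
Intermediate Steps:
W(E) = √(5 + E + E²) (W(E) = √(E + (5 + E²)) = √(5 + E + E²))
W(-8*8)*(-15) = √(5 - 8*8 + (-8*8)²)*(-15) = √(5 - 64 + (-64)²)*(-15) = √(5 - 64 + 4096)*(-15) = √4037*(-15) = -15*√4037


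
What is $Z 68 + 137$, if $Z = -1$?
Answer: $69$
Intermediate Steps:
$Z 68 + 137 = \left(-1\right) 68 + 137 = -68 + 137 = 69$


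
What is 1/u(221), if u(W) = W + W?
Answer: 1/442 ≈ 0.0022624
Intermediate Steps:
u(W) = 2*W
1/u(221) = 1/(2*221) = 1/442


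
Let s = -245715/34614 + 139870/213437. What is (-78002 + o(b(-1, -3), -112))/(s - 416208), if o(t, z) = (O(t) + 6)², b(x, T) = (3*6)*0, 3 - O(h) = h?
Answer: 191891068015626/1024984716143473 ≈ 0.18721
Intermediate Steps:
O(h) = 3 - h
b(x, T) = 0 (b(x, T) = 18*0 = 0)
s = -15867737425/2462636106 (s = -245715*1/34614 + 139870*(1/213437) = -81905/11538 + 139870/213437 = -15867737425/2462636106 ≈ -6.4434)
o(t, z) = (9 - t)² (o(t, z) = ((3 - t) + 6)² = (9 - t)²)
(-78002 + o(b(-1, -3), -112))/(s - 416208) = (-78002 + (-9 + 0)²)/(-15867737425/2462636106 - 416208) = (-78002 + (-9)²)/(-1024984716143473/2462636106) = (-78002 + 81)*(-2462636106/1024984716143473) = -77921*(-2462636106/1024984716143473) = 191891068015626/1024984716143473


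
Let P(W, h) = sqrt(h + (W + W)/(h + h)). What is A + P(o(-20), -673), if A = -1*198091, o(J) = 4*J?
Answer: -198091 + I*sqrt(304767377)/673 ≈ -1.9809e+5 + 25.94*I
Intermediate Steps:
P(W, h) = sqrt(h + W/h) (P(W, h) = sqrt(h + (2*W)/((2*h))) = sqrt(h + (2*W)*(1/(2*h))) = sqrt(h + W/h))
A = -198091
A + P(o(-20), -673) = -198091 + sqrt(-673 + (4*(-20))/(-673)) = -198091 + sqrt(-673 - 80*(-1/673)) = -198091 + sqrt(-673 + 80/673) = -198091 + sqrt(-452849/673) = -198091 + I*sqrt(304767377)/673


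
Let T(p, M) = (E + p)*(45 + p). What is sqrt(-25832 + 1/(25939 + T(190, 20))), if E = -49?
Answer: I*sqrt(90146898420958)/59074 ≈ 160.72*I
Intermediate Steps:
T(p, M) = (-49 + p)*(45 + p)
sqrt(-25832 + 1/(25939 + T(190, 20))) = sqrt(-25832 + 1/(25939 + (-2205 + 190**2 - 4*190))) = sqrt(-25832 + 1/(25939 + (-2205 + 36100 - 760))) = sqrt(-25832 + 1/(25939 + 33135)) = sqrt(-25832 + 1/59074) = sqrt(-1525999567/59074) = I*sqrt(90146898420958)/59074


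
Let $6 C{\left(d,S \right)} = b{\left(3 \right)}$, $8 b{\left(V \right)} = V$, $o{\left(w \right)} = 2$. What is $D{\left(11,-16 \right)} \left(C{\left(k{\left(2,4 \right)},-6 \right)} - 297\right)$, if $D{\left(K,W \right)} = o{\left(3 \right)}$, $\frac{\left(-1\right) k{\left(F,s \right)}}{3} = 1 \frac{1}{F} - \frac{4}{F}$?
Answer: $- \frac{4751}{8} \approx -593.88$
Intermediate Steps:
$b{\left(V \right)} = \frac{V}{8}$
$k{\left(F,s \right)} = \frac{9}{F}$ ($k{\left(F,s \right)} = - 3 \left(1 \frac{1}{F} - \frac{4}{F}\right) = - 3 \left(\frac{1}{F} - \frac{4}{F}\right) = - 3 \left(- \frac{3}{F}\right) = \frac{9}{F}$)
$D{\left(K,W \right)} = 2$
$C{\left(d,S \right)} = \frac{1}{16}$ ($C{\left(d,S \right)} = \frac{\frac{1}{8} \cdot 3}{6} = \frac{1}{6} \cdot \frac{3}{8} = \frac{1}{16}$)
$D{\left(11,-16 \right)} \left(C{\left(k{\left(2,4 \right)},-6 \right)} - 297\right) = 2 \left(\frac{1}{16} - 297\right) = 2 \left(- \frac{4751}{16}\right) = - \frac{4751}{8}$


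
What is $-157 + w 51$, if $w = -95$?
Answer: $-5002$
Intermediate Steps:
$-157 + w 51 = -157 - 4845 = -5002$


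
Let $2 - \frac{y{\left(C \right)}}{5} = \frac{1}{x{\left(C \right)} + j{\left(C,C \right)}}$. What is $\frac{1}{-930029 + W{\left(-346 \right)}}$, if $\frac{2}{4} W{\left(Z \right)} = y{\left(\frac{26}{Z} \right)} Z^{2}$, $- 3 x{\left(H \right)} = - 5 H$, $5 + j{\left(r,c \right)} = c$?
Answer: $\frac{2699}{4573447449} \approx 5.9015 \cdot 10^{-7}$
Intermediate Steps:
$j{\left(r,c \right)} = -5 + c$
$x{\left(H \right)} = \frac{5 H}{3}$ ($x{\left(H \right)} = - \frac{\left(-5\right) H}{3} = \frac{5 H}{3}$)
$y{\left(C \right)} = 10 - \frac{5}{-5 + \frac{8 C}{3}}$ ($y{\left(C \right)} = 10 - \frac{5}{\frac{5 C}{3} + \left(-5 + C\right)} = 10 - \frac{5}{-5 + \frac{8 C}{3}}$)
$W{\left(Z \right)} = \frac{10 Z^{2} \left(-33 + \frac{416}{Z}\right)}{-15 + \frac{208}{Z}}$ ($W{\left(Z \right)} = 2 \frac{5 \left(-33 + 16 \frac{26}{Z}\right)}{-15 + 8 \frac{26}{Z}} Z^{2} = 2 \frac{5 \left(-33 + \frac{416}{Z}\right)}{-15 + \frac{208}{Z}} Z^{2} = 2 \frac{5 Z^{2} \left(-33 + \frac{416}{Z}\right)}{-15 + \frac{208}{Z}} = \frac{10 Z^{2} \left(-33 + \frac{416}{Z}\right)}{-15 + \frac{208}{Z}}$)
$\frac{1}{-930029 + W{\left(-346 \right)}} = \frac{1}{-930029 + \frac{\left(-346\right)^{2} \left(4160 - -114180\right)}{208 - -5190}} = \frac{1}{-930029 + \frac{119716 \left(4160 + 114180\right)}{208 + 5190}} = \frac{1}{-930029 + 119716 \cdot \frac{1}{5398} \cdot 118340} = \frac{1}{-930029 + \frac{7083595720}{2699}} = \frac{1}{\frac{4573447449}{2699}} = \frac{2699}{4573447449}$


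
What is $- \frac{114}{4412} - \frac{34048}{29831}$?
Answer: $- \frac{76810255}{65807186} \approx -1.1672$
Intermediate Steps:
$- \frac{114}{4412} - \frac{34048}{29831} = \left(-114\right) \frac{1}{4412} - \frac{34048}{29831} = - \frac{57}{2206} - \frac{34048}{29831} = - \frac{76810255}{65807186}$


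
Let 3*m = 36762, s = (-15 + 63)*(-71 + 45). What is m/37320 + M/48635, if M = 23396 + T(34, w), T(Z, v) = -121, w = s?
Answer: 146459629/181505820 ≈ 0.80691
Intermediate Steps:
s = -1248 (s = 48*(-26) = -1248)
w = -1248
m = 12254 (m = (⅓)*36762 = 12254)
M = 23275 (M = 23396 - 121 = 23275)
m/37320 + M/48635 = 12254/37320 + 23275/48635 = 12254*(1/37320) + 23275*(1/48635) = 6127/18660 + 4655/9727 = 146459629/181505820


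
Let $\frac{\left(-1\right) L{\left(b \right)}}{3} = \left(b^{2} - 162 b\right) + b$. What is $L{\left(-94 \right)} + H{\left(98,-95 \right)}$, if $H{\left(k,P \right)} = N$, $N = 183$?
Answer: $-71727$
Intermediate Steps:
$H{\left(k,P \right)} = 183$
$L{\left(b \right)} = - 3 b^{2} + 483 b$ ($L{\left(b \right)} = - 3 \left(\left(b^{2} - 162 b\right) + b\right) = - 3 \left(b^{2} - 161 b\right) = - 3 b^{2} + 483 b$)
$L{\left(-94 \right)} + H{\left(98,-95 \right)} = 3 \left(-94\right) \left(161 - -94\right) + 183 = 3 \left(-94\right) \left(161 + 94\right) + 183 = 3 \left(-94\right) 255 + 183 = -71910 + 183 = -71727$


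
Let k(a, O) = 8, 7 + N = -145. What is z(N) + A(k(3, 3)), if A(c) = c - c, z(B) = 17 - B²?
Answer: -23087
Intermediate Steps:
N = -152 (N = -7 - 145 = -152)
A(c) = 0
z(N) + A(k(3, 3)) = (17 - 1*(-152)²) + 0 = (17 - 1*23104) + 0 = (17 - 23104) + 0 = -23087 + 0 = -23087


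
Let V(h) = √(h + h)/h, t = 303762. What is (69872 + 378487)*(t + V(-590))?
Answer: 136194426558 - 448359*I*√295/295 ≈ 1.3619e+11 - 26104.0*I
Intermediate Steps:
V(h) = √2/√h (V(h) = √(2*h)/h = (√2*√h)/h = √2/√h)
(69872 + 378487)*(t + V(-590)) = (69872 + 378487)*(303762 + √2/√(-590)) = 448359*(303762 + √2*(-I*√590/590)) = 448359*(303762 - I*√295/295) = 136194426558 - 448359*I*√295/295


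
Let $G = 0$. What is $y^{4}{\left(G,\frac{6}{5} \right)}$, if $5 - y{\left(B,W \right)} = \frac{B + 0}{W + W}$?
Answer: $625$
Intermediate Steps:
$y{\left(B,W \right)} = 5 - \frac{B}{2 W}$ ($y{\left(B,W \right)} = 5 - \frac{B + 0}{W + W} = 5 - \frac{B}{2 W}$)
$y^{4}{\left(G,\frac{6}{5} \right)} = \left(5 - \frac{0}{6 \cdot \frac{1}{5}}\right)^{4} = \left(5 - \frac{0}{\frac{6}{5}}\right)^{4} = \left(5 - 0 \cdot \frac{5}{6}\right)^{4} = \left(5 + 0\right)^{4} = 5^{4} = 625$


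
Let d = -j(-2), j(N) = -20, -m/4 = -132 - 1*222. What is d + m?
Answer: 1436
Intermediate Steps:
m = 1416 (m = -4*(-132 - 1*222) = -4*(-132 - 222) = -4*(-354) = 1416)
d = 20 (d = -1*(-20) = 20)
d + m = 20 + 1416 = 1436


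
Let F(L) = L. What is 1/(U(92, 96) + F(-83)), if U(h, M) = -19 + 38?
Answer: -1/64 ≈ -0.015625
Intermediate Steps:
U(h, M) = 19
1/(U(92, 96) + F(-83)) = 1/(19 - 83) = 1/(-64) = -1/64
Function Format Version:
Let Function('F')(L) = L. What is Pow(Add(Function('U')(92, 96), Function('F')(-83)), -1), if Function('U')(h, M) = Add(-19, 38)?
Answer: Rational(-1, 64) ≈ -0.015625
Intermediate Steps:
Function('U')(h, M) = 19
Pow(Add(Function('U')(92, 96), Function('F')(-83)), -1) = Pow(Add(19, -83), -1) = Pow(-64, -1) = Rational(-1, 64)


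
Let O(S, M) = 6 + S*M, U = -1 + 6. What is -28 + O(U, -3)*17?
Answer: -181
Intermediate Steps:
U = 5
O(S, M) = 6 + M*S
-28 + O(U, -3)*17 = -28 + (6 - 3*5)*17 = -28 + (6 - 15)*17 = -28 - 9*17 = -28 - 153 = -181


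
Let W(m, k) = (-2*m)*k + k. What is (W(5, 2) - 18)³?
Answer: -46656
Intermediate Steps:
W(m, k) = k - 2*k*m (W(m, k) = -2*k*m + k = k - 2*k*m)
(W(5, 2) - 18)³ = (2*(1 - 2*5) - 18)³ = (2*(1 - 10) - 18)³ = (2*(-9) - 18)³ = (-18 - 18)³ = (-36)³ = -46656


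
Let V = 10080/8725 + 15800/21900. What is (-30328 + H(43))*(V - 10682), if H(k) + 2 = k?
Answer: 123615254616352/382155 ≈ 3.2347e+8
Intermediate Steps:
H(k) = -2 + k
V = 717214/382155 (V = 10080*(1/8725) + 15800*(1/21900) = 2016/1745 + 158/219 = 717214/382155 ≈ 1.8768)
(-30328 + H(43))*(V - 10682) = (-30328 + (-2 + 43))*(717214/382155 - 10682) = (-30328 + 41)*(-4081462496/382155) = -30287*(-4081462496/382155) = 123615254616352/382155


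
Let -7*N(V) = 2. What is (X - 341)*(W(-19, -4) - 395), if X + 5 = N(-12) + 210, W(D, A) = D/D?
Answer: 375876/7 ≈ 53697.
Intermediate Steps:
W(D, A) = 1
N(V) = -2/7 (N(V) = -⅐*2 = -2/7)
X = 1433/7 (X = -5 + (-2/7 + 210) = -5 + 1468/7 = 1433/7 ≈ 204.71)
(X - 341)*(W(-19, -4) - 395) = (1433/7 - 341)*(1 - 395) = -954/7*(-394) = 375876/7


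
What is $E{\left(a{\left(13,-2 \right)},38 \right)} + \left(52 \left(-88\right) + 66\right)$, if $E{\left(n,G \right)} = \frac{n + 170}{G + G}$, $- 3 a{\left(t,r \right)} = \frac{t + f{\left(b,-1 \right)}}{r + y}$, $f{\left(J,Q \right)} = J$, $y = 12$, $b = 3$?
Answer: $- \frac{2569429}{570} \approx -4507.8$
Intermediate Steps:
$a{\left(t,r \right)} = - \frac{3 + t}{3 \left(12 + r\right)}$ ($a{\left(t,r \right)} = - \frac{\left(t + 3\right) \frac{1}{r + 12}}{3} = - \frac{\left(3 + t\right) \frac{1}{12 + r}}{3} = - \frac{\frac{1}{12 + r} \left(3 + t\right)}{3} = - \frac{3 + t}{3 \left(12 + r\right)}$)
$E{\left(n,G \right)} = \frac{170 + n}{2 G}$
$E{\left(a{\left(13,-2 \right)},38 \right)} + \left(52 \left(-88\right) + 66\right) = \frac{170 + \frac{-3 - 13}{3 \left(12 - 2\right)}}{2 \cdot 38} + \left(52 \left(-88\right) + 66\right) = \frac{1}{2} \cdot \frac{1}{38} \left(170 + \frac{-3 - 13}{3 \cdot 10}\right) + \left(-4576 + 66\right) = \frac{1}{2} \cdot \frac{1}{38} \left(170 + \frac{1}{3} \cdot \frac{1}{10} \left(-16\right)\right) - 4510 = \frac{1}{2} \cdot \frac{1}{38} \left(170 - \frac{8}{15}\right) - 4510 = \frac{1}{2} \cdot \frac{1}{38} \cdot \frac{2542}{15} - 4510 = \frac{1271}{570} - 4510 = - \frac{2569429}{570}$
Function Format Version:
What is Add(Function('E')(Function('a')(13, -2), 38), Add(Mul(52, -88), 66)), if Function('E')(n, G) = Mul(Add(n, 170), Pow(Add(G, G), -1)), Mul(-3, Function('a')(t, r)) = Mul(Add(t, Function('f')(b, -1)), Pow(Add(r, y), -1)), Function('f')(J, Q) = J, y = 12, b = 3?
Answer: Rational(-2569429, 570) ≈ -4507.8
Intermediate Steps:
Function('a')(t, r) = Mul(Rational(-1, 3), Pow(Add(12, r), -1), Add(3, t)) (Function('a')(t, r) = Mul(Rational(-1, 3), Mul(Add(t, 3), Pow(Add(r, 12), -1))) = Mul(Rational(-1, 3), Mul(Add(3, t), Pow(Add(12, r), -1))) = Mul(Rational(-1, 3), Mul(Pow(Add(12, r), -1), Add(3, t))) = Mul(Rational(-1, 3), Pow(Add(12, r), -1), Add(3, t)))
Function('E')(n, G) = Mul(Rational(1, 2), Pow(G, -1), Add(170, n)) (Function('E')(n, G) = Mul(Add(170, n), Pow(Mul(2, G), -1)) = Mul(Add(170, n), Mul(Rational(1, 2), Pow(G, -1))) = Mul(Rational(1, 2), Pow(G, -1), Add(170, n)))
Add(Function('E')(Function('a')(13, -2), 38), Add(Mul(52, -88), 66)) = Add(Mul(Rational(1, 2), Pow(38, -1), Add(170, Mul(Rational(1, 3), Pow(Add(12, -2), -1), Add(-3, Mul(-1, 13))))), Add(Mul(52, -88), 66)) = Add(Mul(Rational(1, 2), Rational(1, 38), Add(170, Mul(Rational(1, 3), Pow(10, -1), Add(-3, -13)))), Add(-4576, 66)) = Add(Mul(Rational(1, 2), Rational(1, 38), Add(170, Mul(Rational(1, 3), Rational(1, 10), -16))), -4510) = Add(Mul(Rational(1, 2), Rational(1, 38), Add(170, Rational(-8, 15))), -4510) = Add(Mul(Rational(1, 2), Rational(1, 38), Rational(2542, 15)), -4510) = Add(Rational(1271, 570), -4510) = Rational(-2569429, 570)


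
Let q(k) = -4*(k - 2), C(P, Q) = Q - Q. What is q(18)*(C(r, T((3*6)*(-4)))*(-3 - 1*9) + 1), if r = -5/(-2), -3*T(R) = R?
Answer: -64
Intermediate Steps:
T(R) = -R/3
r = 5/2 (r = -5*(-½) = 5/2 ≈ 2.5000)
C(P, Q) = 0
q(k) = 8 - 4*k (q(k) = -4*(-2 + k) = 8 - 4*k)
q(18)*(C(r, T((3*6)*(-4)))*(-3 - 1*9) + 1) = (8 - 4*18)*(0*(-3 - 1*9) + 1) = (8 - 72)*(0*(-3 - 9) + 1) = -64*(0*(-12) + 1) = -64*(0 + 1) = -64*1 = -64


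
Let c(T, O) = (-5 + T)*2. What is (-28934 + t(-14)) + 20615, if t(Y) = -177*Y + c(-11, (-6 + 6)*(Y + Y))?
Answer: -5873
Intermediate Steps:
c(T, O) = -10 + 2*T
t(Y) = -32 - 177*Y (t(Y) = -177*Y + (-10 + 2*(-11)) = -177*Y + (-10 - 22) = -177*Y - 32 = -32 - 177*Y)
(-28934 + t(-14)) + 20615 = (-28934 + (-32 - 177*(-14))) + 20615 = (-28934 + (-32 + 2478)) + 20615 = (-28934 + 2446) + 20615 = -26488 + 20615 = -5873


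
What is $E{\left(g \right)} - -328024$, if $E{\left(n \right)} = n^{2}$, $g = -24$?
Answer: $328600$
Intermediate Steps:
$E{\left(g \right)} - -328024 = \left(-24\right)^{2} - -328024 = 576 + 328024 = 328600$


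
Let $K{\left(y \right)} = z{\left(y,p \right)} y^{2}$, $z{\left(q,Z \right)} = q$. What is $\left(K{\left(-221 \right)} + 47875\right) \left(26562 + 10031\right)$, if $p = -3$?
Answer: $-393227865698$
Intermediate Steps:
$K{\left(y \right)} = y^{3}$ ($K{\left(y \right)} = y y^{2} = y^{3}$)
$\left(K{\left(-221 \right)} + 47875\right) \left(26562 + 10031\right) = \left(\left(-221\right)^{3} + 47875\right) \left(26562 + 10031\right) = \left(-10793861 + 47875\right) 36593 = \left(-10745986\right) 36593 = -393227865698$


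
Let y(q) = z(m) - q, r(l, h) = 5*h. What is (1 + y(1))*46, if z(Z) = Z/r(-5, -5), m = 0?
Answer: 0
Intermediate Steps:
z(Z) = -Z/25 (z(Z) = Z/((5*(-5))) = Z/(-25) = Z*(-1/25) = -Z/25)
y(q) = -q (y(q) = -1/25*0 - q = 0 - q = -q)
(1 + y(1))*46 = (1 - 1*1)*46 = (1 - 1)*46 = 0*46 = 0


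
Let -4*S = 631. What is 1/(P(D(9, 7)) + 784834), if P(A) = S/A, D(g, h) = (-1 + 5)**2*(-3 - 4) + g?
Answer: 412/323352239 ≈ 1.2742e-6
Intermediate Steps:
S = -631/4 (S = -1/4*631 = -631/4 ≈ -157.75)
D(g, h) = -112 + g (D(g, h) = 4**2*(-7) + g = 16*(-7) + g = -112 + g)
P(A) = -631/(4*A)
1/(P(D(9, 7)) + 784834) = 1/(-631/(4*(-112 + 9)) + 784834) = 1/(-631/4/(-103) + 784834) = 1/(-631/4*(-1/103) + 784834) = 1/(631/412 + 784834) = 1/(323352239/412) = 412/323352239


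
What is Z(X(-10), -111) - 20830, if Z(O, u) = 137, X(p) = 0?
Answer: -20693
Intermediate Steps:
Z(X(-10), -111) - 20830 = 137 - 20830 = -20693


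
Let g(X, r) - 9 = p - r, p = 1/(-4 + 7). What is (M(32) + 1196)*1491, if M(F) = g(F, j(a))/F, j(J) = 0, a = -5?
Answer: 14269367/8 ≈ 1.7837e+6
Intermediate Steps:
p = ⅓ (p = 1/3 = ⅓ ≈ 0.33333)
g(X, r) = 28/3 - r (g(X, r) = 9 + (⅓ - r) = 28/3 - r)
M(F) = 28/(3*F) (M(F) = (28/3 - 1*0)/F = (28/3 + 0)/F = 28/(3*F))
(M(32) + 1196)*1491 = ((28/3)/32 + 1196)*1491 = ((28/3)*(1/32) + 1196)*1491 = (7/24 + 1196)*1491 = (28711/24)*1491 = 14269367/8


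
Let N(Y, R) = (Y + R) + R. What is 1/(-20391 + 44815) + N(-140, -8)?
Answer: -3810143/24424 ≈ -156.00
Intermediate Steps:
N(Y, R) = Y + 2*R (N(Y, R) = (R + Y) + R = Y + 2*R)
1/(-20391 + 44815) + N(-140, -8) = 1/(-20391 + 44815) + (-140 + 2*(-8)) = 1/24424 + (-140 - 16) = 1/24424 - 156 = -3810143/24424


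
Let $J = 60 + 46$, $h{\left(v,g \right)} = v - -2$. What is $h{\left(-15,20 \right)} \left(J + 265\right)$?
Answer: $-4823$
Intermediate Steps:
$h{\left(v,g \right)} = 2 + v$ ($h{\left(v,g \right)} = v + 2 = 2 + v$)
$J = 106$
$h{\left(-15,20 \right)} \left(J + 265\right) = \left(2 - 15\right) \left(106 + 265\right) = \left(-13\right) 371 = -4823$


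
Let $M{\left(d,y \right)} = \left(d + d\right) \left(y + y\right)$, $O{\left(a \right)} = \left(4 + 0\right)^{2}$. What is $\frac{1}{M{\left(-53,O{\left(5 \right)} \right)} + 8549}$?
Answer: $\frac{1}{5157} \approx 0.00019391$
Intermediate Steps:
$O{\left(a \right)} = 16$ ($O{\left(a \right)} = 4^{2} = 16$)
$M{\left(d,y \right)} = 4 d y$ ($M{\left(d,y \right)} = 2 d 2 y = 4 d y$)
$\frac{1}{M{\left(-53,O{\left(5 \right)} \right)} + 8549} = \frac{1}{4 \left(-53\right) 16 + 8549} = \frac{1}{-3392 + 8549} = \frac{1}{5157}$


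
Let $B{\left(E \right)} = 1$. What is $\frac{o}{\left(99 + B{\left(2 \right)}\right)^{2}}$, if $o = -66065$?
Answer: $- \frac{13213}{2000} \approx -6.6065$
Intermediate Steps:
$\frac{o}{\left(99 + B{\left(2 \right)}\right)^{2}} = - \frac{66065}{\left(99 + 1\right)^{2}} = - \frac{66065}{100^{2}} = - \frac{66065}{10000} = \left(-66065\right) \frac{1}{10000} = - \frac{13213}{2000}$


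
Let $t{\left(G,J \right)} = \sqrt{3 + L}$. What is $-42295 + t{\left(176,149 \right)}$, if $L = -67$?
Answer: $-42295 + 8 i \approx -42295.0 + 8.0 i$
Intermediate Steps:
$t{\left(G,J \right)} = 8 i$ ($t{\left(G,J \right)} = \sqrt{3 - 67} = \sqrt{-64} = 8 i$)
$-42295 + t{\left(176,149 \right)} = -42295 + 8 i$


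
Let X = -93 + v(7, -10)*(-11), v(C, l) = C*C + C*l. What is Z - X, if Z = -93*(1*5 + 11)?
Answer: -1626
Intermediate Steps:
v(C, l) = C² + C*l
X = 138 (X = -93 + (7*(7 - 10))*(-11) = -93 + (7*(-3))*(-11) = -93 - 21*(-11) = -93 + 231 = 138)
Z = -1488 (Z = -93*(5 + 11) = -93*16 = -1488)
Z - X = -1488 - 1*138 = -1488 - 138 = -1626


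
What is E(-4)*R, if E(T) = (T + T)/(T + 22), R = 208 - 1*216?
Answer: 32/9 ≈ 3.5556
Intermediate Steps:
R = -8 (R = 208 - 216 = -8)
E(T) = 2*T/(22 + T) (E(T) = (2*T)/(22 + T) = 2*T/(22 + T))
E(-4)*R = (2*(-4)/(22 - 4))*(-8) = (2*(-4)/18)*(-8) = (2*(-4)*(1/18))*(-8) = -4/9*(-8) = 32/9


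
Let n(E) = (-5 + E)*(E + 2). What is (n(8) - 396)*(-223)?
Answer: 81618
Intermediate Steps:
n(E) = (-5 + E)*(2 + E)
(n(8) - 396)*(-223) = ((-10 + 8**2 - 3*8) - 396)*(-223) = ((-10 + 64 - 24) - 396)*(-223) = (30 - 396)*(-223) = -366*(-223) = 81618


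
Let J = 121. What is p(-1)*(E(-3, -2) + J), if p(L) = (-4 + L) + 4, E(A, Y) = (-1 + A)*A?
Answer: -133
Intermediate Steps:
E(A, Y) = A*(-1 + A)
p(L) = L
p(-1)*(E(-3, -2) + J) = -(-3*(-1 - 3) + 121) = -(-3*(-4) + 121) = -(12 + 121) = -1*133 = -133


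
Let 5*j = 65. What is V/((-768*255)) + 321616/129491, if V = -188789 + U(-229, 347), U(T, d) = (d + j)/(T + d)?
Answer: 5158450168121/1496211528960 ≈ 3.4477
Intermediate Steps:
j = 13 (j = (⅕)*65 = 13)
U(T, d) = (13 + d)/(T + d) (U(T, d) = (d + 13)/(T + d) = (13 + d)/(T + d))
V = -11138371/59 (V = -188789 + (13 + 347)/(-229 + 347) = -188789 + 360/118 = -188789 + (1/118)*360 = -188789 + 180/59 = -11138371/59 ≈ -1.8879e+5)
V/((-768*255)) + 321616/129491 = -11138371/(59*((-768*255))) + 321616/129491 = -11138371/59/(-195840) + 321616*(1/129491) = -11138371/59*(-1/195840) + 321616/129491 = 11138371/11554560 + 321616/129491 = 5158450168121/1496211528960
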